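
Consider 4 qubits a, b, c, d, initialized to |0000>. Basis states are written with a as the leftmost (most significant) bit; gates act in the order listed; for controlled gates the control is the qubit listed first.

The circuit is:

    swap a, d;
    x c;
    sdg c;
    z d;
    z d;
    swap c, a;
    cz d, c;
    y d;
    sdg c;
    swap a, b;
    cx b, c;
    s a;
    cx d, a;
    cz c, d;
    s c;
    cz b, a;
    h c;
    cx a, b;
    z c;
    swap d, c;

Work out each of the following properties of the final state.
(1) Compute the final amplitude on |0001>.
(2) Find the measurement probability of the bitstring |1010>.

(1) The final state's coefficient on |0001> equals 0.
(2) Outcome |1010> occurs with probability 1/2.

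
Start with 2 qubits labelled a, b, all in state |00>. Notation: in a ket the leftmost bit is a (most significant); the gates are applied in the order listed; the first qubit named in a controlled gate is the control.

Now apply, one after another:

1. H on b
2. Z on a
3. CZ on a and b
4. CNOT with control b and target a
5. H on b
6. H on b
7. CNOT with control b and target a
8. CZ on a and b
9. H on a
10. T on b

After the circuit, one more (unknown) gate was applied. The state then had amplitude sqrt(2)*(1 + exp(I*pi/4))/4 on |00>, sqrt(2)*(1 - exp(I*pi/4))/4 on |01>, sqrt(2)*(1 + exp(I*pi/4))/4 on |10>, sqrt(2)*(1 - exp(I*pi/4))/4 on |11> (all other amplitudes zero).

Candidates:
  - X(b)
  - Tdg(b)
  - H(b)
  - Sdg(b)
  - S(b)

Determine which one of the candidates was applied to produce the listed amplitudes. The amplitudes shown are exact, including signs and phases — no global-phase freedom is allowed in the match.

It was H(b) that produced the state shown. Key observation: gates 3-8 undo each other exactly, leaving only the rest of the circuit to track.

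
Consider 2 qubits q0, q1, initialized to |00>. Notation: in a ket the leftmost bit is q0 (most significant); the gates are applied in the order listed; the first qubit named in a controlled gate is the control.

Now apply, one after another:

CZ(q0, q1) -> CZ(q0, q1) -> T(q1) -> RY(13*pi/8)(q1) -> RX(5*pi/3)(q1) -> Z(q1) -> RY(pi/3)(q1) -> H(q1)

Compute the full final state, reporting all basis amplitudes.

The final amplitudes are (1 - I)*(sqrt(6)*cos(3*pi/16) - sqrt(6)*I*sin(3*pi/16) + sqrt(2)*(2 + I)*sin(3*pi/16) + sqrt(2)*(1 + 2*I)*cos(3*pi/16))/8 on |00>, (-1 + I)*(sqrt(6)*cos(3*pi/16) - sqrt(2)*(1 + 2*I)*cos(3*pi/16) + sqrt(2)*(2 + I)*sin(3*pi/16) + sqrt(6)*I*sin(3*pi/16))/8 on |01>, 0 on |10>, 0 on |11>.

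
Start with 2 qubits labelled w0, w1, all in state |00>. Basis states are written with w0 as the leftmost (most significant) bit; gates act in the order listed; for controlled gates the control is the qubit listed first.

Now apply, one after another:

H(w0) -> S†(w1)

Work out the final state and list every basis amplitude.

After the circuit, the state carries amplitude sqrt(2)/2 on |00>, 0 on |01>, sqrt(2)/2 on |10>, 0 on |11>.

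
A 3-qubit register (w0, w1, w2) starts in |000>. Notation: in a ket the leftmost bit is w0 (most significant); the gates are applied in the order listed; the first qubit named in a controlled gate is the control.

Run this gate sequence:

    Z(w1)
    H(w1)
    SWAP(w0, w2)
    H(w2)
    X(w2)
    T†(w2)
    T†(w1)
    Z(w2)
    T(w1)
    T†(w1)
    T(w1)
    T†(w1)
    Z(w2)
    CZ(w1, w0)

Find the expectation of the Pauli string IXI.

The expectation value of IXI is sqrt(2)/2. Key observation: gates 8-13 undo each other exactly, leaving only the rest of the circuit to track.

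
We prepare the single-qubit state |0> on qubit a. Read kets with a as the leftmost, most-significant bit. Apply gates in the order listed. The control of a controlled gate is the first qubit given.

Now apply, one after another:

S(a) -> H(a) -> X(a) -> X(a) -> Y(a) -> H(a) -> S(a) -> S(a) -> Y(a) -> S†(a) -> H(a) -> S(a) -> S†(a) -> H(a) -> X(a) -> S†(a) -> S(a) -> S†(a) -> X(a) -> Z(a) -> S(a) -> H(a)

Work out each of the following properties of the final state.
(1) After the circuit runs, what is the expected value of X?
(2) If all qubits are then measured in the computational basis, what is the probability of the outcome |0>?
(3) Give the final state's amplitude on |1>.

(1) In the final state, X has expectation 1. Key observation: the block from step 3 through step 4 cancels to the identity and can be dropped.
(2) A full measurement returns |0> with probability 1/2.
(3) The final state's coefficient on |1> equals -sqrt(2)*I/2.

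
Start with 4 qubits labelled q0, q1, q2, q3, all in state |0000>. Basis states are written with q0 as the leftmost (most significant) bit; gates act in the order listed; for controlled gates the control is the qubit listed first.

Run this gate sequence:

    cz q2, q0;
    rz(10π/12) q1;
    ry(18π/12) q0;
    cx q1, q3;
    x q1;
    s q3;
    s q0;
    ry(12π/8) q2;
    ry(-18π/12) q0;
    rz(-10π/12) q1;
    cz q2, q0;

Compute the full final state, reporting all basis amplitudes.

The resulting statevector has amplitude sqrt(2)*(1 + I)*exp(I*pi/6)/4 on |0100>, sqrt(2)*(-1 - I)*exp(I*pi/6)/4 on |0110>, sqrt(2)*(1 - I)*exp(I*pi/6)/4 on |1100>, sqrt(2)*(1 - I)*exp(I*pi/6)/4 on |1110>, and 0 on every other basis state.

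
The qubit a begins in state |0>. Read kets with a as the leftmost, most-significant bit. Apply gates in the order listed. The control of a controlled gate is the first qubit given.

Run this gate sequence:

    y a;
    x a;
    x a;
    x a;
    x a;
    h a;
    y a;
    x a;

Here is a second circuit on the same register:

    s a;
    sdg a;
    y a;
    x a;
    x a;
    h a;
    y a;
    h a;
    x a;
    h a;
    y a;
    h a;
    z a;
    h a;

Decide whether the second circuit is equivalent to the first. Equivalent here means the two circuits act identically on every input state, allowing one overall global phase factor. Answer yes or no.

No, they are not equivalent — no single phase factor reconciles the two unitaries.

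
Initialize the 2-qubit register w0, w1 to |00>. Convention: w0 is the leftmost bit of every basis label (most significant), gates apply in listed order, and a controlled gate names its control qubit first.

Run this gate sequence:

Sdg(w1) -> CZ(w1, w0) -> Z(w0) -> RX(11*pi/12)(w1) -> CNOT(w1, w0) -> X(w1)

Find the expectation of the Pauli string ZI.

In the final state, ZI has expectation -sqrt(6)/4 - sqrt(2)/4.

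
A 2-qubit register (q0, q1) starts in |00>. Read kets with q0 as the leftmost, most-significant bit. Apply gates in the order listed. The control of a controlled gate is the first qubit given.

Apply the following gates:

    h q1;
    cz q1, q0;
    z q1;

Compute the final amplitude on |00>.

|00> carries amplitude sqrt(2)/2 in the final state.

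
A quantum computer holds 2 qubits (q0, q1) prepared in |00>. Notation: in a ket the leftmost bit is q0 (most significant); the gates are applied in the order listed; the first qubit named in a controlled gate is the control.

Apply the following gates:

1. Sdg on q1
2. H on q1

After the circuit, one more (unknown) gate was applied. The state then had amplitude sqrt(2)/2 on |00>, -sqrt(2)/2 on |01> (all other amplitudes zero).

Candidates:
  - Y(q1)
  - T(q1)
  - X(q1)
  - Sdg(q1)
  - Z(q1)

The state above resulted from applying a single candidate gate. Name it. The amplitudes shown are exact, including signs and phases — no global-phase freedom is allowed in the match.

The applied gate was Z(q1).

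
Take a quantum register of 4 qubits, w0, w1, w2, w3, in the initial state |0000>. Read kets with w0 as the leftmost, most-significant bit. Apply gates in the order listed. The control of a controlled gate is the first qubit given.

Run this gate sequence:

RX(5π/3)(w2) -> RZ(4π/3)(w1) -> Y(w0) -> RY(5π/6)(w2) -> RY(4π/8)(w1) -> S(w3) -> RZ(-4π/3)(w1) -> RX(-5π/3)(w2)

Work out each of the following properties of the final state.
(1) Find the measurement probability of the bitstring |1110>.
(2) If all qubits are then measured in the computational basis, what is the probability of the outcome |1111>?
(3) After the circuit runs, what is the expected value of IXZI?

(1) A full measurement returns |1110> with probability sqrt(3)/32 + 1/16.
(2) The probability of measuring |1111> is 0.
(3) The observable IXZI averages to -3/8 + sqrt(3)/16.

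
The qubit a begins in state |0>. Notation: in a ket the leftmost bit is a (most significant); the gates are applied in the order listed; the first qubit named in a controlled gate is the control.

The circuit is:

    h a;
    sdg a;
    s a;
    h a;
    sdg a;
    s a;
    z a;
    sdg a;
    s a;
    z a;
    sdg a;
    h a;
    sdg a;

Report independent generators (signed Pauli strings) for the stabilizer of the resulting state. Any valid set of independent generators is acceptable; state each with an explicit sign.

One valid set of independent stabilizer generators is -Y (any independent generating set of the same group is equally correct).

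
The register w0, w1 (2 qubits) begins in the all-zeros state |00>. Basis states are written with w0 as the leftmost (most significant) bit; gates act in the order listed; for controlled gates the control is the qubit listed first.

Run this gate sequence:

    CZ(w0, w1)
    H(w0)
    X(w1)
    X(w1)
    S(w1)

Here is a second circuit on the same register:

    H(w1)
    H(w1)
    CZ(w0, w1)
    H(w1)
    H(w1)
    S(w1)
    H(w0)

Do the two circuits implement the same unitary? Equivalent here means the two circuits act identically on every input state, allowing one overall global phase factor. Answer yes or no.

Yes: on every input state the two circuits agree up to one overall phase factor.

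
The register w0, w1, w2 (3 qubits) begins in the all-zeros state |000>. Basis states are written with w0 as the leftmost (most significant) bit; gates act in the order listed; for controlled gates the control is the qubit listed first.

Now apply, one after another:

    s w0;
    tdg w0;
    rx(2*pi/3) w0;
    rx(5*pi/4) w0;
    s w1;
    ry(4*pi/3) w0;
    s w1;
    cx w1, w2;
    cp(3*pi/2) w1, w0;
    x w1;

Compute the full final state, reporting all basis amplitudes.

After the circuit, the state carries amplitude sqrt(2 - sqrt(2))/8 + sqrt(3*sqrt(2) + 6)/8 - 3*I*sqrt(2 - sqrt(2))/8 + I*sqrt(3*sqrt(2) + 6)/8 on |010>, -3*sqrt(sqrt(2) + 2)/8 - sqrt(6 - 3*sqrt(2))/8 - I*sqrt(6 - 3*sqrt(2))/8 + I*sqrt(sqrt(2) + 2)/8 on |110>, and 0 on every other basis state.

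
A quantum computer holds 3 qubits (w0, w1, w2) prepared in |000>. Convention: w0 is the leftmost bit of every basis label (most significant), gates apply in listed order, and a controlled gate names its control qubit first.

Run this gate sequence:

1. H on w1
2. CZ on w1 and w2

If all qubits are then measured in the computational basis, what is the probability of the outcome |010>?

The probability of measuring |010> is 1/2.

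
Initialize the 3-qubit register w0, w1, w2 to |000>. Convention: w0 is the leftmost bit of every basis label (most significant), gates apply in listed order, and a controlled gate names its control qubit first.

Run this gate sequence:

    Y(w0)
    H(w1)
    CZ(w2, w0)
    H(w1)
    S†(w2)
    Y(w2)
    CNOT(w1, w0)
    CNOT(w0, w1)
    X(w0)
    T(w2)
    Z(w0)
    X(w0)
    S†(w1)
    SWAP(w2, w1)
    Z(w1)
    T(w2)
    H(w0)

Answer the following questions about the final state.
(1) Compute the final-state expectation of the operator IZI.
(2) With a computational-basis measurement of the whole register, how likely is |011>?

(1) The expectation value of IZI is -1.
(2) A full measurement returns |011> with probability 1/2.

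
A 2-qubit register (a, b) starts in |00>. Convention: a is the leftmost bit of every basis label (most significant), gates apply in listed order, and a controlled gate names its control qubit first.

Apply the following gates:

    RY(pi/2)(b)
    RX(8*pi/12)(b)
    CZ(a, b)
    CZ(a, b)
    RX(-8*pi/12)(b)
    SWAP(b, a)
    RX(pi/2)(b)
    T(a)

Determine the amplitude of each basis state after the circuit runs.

The resulting statevector has amplitude 1/2 on |00>, -I/2 on |01>, exp(I*pi/4)/2 on |10>, -exp(3*I*pi/4)/2 on |11>.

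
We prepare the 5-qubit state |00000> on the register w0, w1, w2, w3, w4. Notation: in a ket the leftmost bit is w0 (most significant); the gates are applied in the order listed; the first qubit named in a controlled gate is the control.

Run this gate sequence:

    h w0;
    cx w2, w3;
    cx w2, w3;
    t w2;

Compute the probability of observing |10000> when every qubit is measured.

The probability of measuring |10000> is 1/2. Key observation: gates 2-3 undo each other exactly, leaving only the rest of the circuit to track.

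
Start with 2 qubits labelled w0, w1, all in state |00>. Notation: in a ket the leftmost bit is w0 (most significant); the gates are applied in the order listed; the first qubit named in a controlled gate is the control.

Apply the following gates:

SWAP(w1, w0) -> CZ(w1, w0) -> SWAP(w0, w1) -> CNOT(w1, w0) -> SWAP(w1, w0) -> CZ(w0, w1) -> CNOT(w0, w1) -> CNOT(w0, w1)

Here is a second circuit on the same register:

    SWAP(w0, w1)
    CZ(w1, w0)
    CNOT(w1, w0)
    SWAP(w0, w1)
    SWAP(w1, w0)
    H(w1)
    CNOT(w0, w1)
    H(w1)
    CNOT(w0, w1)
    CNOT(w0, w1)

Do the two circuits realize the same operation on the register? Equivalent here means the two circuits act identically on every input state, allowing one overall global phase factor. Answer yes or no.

No: there is an input state on which the two circuits produce genuinely different outputs (not merely differing by a phase).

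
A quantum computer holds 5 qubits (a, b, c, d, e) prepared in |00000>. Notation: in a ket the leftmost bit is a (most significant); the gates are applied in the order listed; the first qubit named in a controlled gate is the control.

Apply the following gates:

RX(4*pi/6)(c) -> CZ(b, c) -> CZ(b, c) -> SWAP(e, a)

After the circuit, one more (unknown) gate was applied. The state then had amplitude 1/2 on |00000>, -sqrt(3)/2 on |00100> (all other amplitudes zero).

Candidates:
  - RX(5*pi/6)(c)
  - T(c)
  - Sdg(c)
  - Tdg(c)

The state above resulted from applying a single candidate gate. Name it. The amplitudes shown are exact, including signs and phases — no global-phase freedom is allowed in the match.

The unique candidate consistent with the amplitudes is Sdg(c). Key observation: steps 2-3 multiply out to the identity, so the circuit reduces to the remaining gates.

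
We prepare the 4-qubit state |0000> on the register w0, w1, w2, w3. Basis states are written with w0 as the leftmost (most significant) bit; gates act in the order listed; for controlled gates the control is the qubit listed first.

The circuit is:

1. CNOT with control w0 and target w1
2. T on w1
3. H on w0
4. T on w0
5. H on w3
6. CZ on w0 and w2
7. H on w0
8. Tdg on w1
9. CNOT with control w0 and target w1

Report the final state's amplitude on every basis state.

The final amplitudes are sqrt(2)*(1 + exp(I*pi/4))/4 on |0000>, sqrt(2)*(1 + exp(I*pi/4))/4 on |0001>, sqrt(2)*(1 - exp(I*pi/4))/4 on |1100>, sqrt(2)*(1 - exp(I*pi/4))/4 on |1101>, and 0 on every other basis state.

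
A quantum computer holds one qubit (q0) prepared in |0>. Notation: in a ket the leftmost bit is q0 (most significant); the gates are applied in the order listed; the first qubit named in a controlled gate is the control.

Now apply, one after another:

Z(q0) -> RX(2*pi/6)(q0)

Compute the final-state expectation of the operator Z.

The expectation value of Z is 1/2.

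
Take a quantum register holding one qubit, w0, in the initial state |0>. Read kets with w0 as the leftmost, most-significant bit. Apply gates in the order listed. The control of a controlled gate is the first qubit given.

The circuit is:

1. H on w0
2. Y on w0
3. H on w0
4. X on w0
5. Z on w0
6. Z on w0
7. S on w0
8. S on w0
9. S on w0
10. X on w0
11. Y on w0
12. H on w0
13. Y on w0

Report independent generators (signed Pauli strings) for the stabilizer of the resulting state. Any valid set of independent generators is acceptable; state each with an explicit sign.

The final state is stabilized by the group generated by -X; other independent generating sets are equally valid.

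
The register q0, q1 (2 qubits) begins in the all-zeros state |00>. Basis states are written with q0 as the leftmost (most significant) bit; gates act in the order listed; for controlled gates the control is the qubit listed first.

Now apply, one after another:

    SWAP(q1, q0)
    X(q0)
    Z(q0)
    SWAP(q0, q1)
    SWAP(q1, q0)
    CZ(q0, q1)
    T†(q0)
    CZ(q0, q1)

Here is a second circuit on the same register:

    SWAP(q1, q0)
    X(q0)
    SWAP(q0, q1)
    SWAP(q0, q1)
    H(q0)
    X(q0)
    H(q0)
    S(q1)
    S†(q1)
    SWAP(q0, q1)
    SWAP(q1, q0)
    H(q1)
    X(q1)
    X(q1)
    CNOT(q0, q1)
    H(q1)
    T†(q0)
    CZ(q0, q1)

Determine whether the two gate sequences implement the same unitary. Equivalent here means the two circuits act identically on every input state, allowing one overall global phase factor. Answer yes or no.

Yes: on every input state the two circuits agree up to one overall phase factor.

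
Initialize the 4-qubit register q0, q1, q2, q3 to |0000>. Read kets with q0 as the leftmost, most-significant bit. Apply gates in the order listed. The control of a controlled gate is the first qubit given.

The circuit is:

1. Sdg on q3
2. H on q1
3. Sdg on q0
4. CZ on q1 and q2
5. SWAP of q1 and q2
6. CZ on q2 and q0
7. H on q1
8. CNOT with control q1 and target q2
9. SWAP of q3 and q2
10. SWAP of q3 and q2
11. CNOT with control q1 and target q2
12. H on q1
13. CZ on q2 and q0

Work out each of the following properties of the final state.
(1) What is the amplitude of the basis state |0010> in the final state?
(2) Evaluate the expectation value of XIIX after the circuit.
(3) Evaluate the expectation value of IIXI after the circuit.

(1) |0010> carries amplitude sqrt(2)/2 in the final state. Key observation: gates 6-13 undo each other exactly, leaving only the rest of the circuit to track.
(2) The observable XIIX averages to 0.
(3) The expectation value of IIXI is 1.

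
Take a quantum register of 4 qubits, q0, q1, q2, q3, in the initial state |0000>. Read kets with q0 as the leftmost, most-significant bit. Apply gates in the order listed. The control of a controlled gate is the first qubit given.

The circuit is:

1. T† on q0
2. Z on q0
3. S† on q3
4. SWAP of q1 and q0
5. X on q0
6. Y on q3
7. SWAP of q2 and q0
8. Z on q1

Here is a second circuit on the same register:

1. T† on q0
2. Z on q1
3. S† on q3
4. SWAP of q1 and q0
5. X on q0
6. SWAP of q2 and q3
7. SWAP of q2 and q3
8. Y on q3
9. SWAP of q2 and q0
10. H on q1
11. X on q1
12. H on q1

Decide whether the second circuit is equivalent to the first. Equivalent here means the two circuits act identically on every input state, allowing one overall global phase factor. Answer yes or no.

No, they are not equivalent — no single phase factor reconciles the two unitaries.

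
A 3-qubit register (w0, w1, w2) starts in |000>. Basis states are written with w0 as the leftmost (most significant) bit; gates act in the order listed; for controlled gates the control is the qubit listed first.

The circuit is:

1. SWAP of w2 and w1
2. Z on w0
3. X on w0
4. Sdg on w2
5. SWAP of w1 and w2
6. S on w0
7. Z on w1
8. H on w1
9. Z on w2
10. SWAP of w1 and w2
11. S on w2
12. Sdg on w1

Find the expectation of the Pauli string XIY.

In the final state, XIY has expectation 0.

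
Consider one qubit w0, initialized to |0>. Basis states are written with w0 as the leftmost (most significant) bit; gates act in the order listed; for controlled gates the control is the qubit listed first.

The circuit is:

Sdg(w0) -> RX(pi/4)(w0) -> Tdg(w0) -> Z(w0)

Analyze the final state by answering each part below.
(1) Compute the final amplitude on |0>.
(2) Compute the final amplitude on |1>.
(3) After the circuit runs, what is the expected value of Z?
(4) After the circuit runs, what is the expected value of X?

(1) The amplitude on |0> is sqrt(sqrt(2) + 2)/2.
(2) The amplitude on |1> is sqrt(2 - sqrt(2))*exp(I*pi/4)/2.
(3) The expectation value of Z is sqrt(2)/2.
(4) In the final state, X has expectation 1/2.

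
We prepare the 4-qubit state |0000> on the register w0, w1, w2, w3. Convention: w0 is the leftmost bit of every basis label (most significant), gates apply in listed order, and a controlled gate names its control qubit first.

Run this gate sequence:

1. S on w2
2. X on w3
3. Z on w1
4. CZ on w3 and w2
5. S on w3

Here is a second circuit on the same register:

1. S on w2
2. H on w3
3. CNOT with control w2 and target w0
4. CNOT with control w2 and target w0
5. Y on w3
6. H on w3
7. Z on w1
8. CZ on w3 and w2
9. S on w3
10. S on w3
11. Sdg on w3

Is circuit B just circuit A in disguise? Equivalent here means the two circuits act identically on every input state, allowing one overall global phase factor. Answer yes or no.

No — the two circuits implement different unitaries, even allowing a global phase.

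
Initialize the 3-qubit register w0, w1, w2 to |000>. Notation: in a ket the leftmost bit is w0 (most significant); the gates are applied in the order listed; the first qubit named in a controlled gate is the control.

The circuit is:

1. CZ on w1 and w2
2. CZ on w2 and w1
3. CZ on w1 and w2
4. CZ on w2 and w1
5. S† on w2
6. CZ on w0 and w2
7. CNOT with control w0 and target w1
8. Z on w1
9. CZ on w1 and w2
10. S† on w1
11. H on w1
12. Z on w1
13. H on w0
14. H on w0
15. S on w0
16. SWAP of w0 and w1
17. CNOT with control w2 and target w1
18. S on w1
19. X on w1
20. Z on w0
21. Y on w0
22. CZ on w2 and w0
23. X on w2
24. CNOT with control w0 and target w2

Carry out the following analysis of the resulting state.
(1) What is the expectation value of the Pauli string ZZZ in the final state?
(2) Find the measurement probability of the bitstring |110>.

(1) The expectation value of ZZZ is 1.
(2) The probability of measuring |110> is 1/2.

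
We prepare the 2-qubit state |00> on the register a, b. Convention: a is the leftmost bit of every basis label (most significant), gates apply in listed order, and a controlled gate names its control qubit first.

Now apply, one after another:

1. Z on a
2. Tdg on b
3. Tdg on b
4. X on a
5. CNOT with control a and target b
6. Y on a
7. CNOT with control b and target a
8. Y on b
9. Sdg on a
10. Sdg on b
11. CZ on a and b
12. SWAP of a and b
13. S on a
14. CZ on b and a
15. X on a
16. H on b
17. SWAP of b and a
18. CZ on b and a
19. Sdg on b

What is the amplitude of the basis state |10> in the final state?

The final state's coefficient on |10> equals 0.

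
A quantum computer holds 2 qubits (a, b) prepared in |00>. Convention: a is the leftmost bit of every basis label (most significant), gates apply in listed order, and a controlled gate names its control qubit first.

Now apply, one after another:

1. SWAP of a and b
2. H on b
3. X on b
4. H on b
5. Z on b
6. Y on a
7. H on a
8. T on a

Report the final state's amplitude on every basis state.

The resulting statevector has amplitude sqrt(2)*I/2 on |00>, 0 on |01>, -sqrt(2)*exp(3*I*pi/4)/2 on |10>, 0 on |11>.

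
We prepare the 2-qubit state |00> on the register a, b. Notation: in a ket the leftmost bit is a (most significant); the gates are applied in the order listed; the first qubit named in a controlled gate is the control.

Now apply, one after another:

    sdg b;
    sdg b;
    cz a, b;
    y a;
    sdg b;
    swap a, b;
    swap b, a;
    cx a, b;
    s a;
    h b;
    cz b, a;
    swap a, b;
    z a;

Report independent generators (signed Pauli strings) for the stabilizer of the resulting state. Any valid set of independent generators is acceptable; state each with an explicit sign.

The final state is stabilized by the group generated by -XI, -IZ; other independent generating sets are equally valid.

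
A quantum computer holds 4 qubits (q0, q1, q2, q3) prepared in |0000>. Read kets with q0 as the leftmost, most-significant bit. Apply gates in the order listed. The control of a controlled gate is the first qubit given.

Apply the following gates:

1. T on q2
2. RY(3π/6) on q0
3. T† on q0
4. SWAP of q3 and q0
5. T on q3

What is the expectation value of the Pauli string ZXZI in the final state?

The observable ZXZI averages to 0.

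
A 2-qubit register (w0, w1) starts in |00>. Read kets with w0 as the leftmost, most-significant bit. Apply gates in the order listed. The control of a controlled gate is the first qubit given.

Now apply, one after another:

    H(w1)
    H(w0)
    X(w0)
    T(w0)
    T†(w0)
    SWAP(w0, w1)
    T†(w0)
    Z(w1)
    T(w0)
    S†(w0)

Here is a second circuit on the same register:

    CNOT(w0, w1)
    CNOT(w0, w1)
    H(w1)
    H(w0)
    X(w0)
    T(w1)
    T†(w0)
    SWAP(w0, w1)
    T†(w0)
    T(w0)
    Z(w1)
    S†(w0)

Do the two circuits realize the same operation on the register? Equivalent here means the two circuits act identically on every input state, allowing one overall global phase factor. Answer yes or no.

No — the two circuits implement different unitaries, even allowing a global phase.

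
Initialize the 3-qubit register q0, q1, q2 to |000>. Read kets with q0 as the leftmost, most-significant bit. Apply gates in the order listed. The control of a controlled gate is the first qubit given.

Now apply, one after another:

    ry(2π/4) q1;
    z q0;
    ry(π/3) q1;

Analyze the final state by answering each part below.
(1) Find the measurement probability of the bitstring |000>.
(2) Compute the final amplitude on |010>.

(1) Outcome |000> occurs with probability 1/2 - sqrt(3)/4.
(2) The final state's coefficient on |010> equals sqrt(2)/4 + sqrt(6)/4.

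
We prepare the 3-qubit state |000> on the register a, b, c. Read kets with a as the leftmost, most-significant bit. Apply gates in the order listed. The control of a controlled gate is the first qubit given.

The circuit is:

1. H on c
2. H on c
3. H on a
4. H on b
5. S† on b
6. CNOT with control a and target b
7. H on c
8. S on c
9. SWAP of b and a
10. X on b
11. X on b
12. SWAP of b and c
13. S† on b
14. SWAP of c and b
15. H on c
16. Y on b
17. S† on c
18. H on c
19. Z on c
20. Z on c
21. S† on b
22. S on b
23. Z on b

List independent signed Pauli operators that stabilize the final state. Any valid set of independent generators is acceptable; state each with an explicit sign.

The stabilizer group can be generated by +YZI, +ZYI, +IIX, among other valid generating sets.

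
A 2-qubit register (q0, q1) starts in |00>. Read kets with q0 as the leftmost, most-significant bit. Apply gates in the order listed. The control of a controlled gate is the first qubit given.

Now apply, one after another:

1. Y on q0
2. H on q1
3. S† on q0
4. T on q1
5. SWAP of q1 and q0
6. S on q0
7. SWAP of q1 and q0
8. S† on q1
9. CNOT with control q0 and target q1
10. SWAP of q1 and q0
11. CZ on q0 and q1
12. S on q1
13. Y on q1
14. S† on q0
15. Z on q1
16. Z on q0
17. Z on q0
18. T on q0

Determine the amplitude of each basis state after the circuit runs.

After the circuit, the state carries amplitude sqrt(2)*exp(I*pi/4)/2 on |00>, 0 on |01>, sqrt(2)*exp(3*I*pi/4)/2 on |10>, 0 on |11>.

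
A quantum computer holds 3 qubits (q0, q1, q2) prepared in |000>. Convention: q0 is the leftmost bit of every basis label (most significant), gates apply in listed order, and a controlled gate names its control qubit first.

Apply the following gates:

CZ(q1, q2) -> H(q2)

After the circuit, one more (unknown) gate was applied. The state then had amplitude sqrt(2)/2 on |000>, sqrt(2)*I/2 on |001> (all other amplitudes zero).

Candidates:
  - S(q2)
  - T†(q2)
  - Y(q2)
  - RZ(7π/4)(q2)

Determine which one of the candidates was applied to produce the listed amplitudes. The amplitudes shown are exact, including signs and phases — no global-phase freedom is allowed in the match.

The unique candidate consistent with the amplitudes is S(q2).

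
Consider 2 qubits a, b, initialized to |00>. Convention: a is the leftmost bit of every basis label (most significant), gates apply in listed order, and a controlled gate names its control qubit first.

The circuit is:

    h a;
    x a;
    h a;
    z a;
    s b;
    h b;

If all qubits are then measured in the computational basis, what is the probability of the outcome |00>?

Outcome |00> occurs with probability 1/2. Key observation: the block from step 1 through step 4 cancels to the identity and can be dropped.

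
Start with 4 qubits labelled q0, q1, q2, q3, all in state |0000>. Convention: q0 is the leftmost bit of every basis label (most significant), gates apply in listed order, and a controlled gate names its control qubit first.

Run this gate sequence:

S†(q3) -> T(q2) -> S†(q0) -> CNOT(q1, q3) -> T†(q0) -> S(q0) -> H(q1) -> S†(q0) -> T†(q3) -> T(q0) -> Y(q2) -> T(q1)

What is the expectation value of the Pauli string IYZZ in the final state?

In the final state, IYZZ has expectation -sqrt(2)/2.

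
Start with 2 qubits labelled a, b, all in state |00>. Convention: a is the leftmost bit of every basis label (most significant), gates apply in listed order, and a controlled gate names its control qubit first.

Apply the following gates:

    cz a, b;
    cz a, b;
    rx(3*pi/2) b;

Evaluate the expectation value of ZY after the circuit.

In the final state, ZY has expectation 1.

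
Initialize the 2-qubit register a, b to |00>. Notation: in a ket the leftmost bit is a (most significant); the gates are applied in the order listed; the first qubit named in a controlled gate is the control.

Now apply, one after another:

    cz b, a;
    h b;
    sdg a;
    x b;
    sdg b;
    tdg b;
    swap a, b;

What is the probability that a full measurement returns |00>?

A full measurement returns |00> with probability 1/2.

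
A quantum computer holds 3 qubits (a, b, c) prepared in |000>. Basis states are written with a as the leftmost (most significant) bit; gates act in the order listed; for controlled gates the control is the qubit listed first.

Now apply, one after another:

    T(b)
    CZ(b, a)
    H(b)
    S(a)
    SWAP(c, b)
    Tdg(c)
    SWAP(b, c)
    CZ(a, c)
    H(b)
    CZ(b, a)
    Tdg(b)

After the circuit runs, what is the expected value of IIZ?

The expectation value of IIZ is 1.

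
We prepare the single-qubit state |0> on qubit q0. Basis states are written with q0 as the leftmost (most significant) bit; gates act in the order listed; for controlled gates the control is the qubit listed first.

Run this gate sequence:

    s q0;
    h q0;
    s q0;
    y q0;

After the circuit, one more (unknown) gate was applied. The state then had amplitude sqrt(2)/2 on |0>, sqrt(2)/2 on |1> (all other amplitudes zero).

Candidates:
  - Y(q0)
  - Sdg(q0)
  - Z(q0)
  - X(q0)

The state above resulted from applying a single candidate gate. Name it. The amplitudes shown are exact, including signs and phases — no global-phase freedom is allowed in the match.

It was Sdg(q0) that produced the state shown.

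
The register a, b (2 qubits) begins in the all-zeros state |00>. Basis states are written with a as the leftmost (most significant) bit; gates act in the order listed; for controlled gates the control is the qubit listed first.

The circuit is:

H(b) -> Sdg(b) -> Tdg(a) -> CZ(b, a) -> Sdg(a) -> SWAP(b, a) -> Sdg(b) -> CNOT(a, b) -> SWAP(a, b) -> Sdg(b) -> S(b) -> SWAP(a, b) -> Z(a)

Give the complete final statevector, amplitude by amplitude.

After the circuit, the state carries amplitude sqrt(2)/2 on |00>, 0 on |01>, 0 on |10>, sqrt(2)*I/2 on |11>. Key observation: gates 9-12 undo each other exactly, leaving only the rest of the circuit to track.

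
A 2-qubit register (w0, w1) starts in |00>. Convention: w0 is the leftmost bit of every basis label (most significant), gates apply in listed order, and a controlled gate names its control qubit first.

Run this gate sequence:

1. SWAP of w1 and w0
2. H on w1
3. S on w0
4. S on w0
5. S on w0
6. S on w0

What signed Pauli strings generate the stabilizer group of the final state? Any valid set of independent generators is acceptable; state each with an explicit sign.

The stabilizer group can be generated by +IX, +ZI, among other valid generating sets.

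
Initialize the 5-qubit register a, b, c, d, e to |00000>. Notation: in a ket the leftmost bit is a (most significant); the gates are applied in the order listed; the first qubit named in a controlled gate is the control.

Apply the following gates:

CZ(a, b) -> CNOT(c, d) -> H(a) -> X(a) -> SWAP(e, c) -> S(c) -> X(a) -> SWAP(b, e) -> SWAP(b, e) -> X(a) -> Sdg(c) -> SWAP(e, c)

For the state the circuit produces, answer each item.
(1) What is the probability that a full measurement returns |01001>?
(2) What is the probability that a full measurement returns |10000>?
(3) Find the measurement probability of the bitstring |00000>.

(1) A full measurement returns |01001> with probability 0. Key observation: steps 5-12 multiply out to the identity, so the circuit reduces to the remaining gates.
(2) A full measurement returns |10000> with probability 1/2.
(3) The probability of measuring |00000> is 1/2.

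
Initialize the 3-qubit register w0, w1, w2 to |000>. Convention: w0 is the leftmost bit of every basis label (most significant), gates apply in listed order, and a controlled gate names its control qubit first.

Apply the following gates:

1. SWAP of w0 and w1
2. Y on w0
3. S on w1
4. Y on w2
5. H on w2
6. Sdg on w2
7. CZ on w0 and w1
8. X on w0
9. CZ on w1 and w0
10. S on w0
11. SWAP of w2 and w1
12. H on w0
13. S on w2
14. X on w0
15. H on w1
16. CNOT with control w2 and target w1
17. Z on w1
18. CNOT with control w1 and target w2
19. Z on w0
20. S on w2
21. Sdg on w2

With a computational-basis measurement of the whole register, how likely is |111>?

A full measurement returns |111> with probability 1/4. Key observation: steps 20-21 multiply out to the identity, so the circuit reduces to the remaining gates.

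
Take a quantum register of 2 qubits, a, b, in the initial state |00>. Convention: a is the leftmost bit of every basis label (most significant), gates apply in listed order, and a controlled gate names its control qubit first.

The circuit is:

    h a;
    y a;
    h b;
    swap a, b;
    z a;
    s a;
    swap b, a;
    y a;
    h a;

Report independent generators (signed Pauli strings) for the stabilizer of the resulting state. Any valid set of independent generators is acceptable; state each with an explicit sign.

One valid set of independent stabilizer generators is -IY, +ZI (any independent generating set of the same group is equally correct).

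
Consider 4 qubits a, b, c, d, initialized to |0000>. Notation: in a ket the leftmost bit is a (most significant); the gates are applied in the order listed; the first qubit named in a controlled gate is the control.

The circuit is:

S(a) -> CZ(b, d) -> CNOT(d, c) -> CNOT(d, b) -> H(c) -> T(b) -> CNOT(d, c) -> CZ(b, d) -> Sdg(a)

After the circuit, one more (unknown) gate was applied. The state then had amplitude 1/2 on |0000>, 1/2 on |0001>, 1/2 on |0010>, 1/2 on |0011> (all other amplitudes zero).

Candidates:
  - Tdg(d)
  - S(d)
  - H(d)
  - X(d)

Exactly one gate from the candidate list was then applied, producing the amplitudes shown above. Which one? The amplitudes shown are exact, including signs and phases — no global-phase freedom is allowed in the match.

The applied gate was H(d).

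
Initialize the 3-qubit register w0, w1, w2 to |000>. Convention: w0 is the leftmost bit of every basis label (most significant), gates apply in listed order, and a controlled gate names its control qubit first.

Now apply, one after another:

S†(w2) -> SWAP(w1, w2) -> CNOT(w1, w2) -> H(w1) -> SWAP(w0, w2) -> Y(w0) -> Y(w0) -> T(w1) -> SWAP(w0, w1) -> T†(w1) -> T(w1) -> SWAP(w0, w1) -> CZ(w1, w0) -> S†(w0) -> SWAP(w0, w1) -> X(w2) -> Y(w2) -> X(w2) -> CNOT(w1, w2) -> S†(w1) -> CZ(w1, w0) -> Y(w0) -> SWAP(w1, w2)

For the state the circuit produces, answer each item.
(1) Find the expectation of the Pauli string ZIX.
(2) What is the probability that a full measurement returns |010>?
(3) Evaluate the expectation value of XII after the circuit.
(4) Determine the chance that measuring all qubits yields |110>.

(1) The observable ZIX averages to 0. Key observation: the block from step 9 through step 12 cancels to the identity and can be dropped.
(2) A full measurement returns |010> with probability 1/2.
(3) The observable XII averages to -sqrt(2)/2.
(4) A full measurement returns |110> with probability 1/2.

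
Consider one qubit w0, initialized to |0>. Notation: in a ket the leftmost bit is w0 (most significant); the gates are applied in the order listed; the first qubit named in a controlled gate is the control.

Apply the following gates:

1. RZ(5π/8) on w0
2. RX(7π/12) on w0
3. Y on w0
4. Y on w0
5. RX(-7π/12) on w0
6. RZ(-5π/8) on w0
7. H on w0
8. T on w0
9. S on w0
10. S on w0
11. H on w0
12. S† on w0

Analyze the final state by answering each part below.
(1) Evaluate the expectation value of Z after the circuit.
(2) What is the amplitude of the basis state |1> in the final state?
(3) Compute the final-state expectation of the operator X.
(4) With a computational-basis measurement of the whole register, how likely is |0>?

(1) The expectation value of Z is -sqrt(2)/2. Key observation: steps 1-6 multiply out to the identity, so the circuit reduces to the remaining gates.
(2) The amplitude on |1> is -I/2 - exp(3*I*pi/4)/2.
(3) In the final state, X has expectation sqrt(2)/2.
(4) The probability of measuring |0> is 1/2 - sqrt(2)/4.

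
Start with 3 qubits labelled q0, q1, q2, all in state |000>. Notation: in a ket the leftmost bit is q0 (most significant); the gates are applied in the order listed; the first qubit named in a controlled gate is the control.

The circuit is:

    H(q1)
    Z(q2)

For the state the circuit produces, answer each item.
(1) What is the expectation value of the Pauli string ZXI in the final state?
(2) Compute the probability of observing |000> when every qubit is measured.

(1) The observable ZXI averages to 1.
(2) Outcome |000> occurs with probability 1/2.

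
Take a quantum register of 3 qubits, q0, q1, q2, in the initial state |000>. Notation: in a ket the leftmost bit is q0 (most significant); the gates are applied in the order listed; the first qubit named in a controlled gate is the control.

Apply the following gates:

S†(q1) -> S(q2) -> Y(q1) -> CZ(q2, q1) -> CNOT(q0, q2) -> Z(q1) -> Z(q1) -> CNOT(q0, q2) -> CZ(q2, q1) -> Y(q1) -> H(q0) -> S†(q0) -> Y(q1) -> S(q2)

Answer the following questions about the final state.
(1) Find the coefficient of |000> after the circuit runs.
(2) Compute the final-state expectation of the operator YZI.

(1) The final state's coefficient on |000> equals 0. Key observation: steps 3-10 multiply out to the identity, so the circuit reduces to the remaining gates.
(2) The observable YZI averages to 1.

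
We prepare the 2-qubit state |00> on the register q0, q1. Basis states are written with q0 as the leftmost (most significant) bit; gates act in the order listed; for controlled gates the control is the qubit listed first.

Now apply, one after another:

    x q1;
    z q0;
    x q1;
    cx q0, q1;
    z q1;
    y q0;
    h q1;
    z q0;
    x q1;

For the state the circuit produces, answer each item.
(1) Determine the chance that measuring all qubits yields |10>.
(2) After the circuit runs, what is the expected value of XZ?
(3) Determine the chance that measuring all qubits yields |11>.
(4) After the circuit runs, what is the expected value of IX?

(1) Outcome |10> occurs with probability 1/2.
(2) In the final state, XZ has expectation 0.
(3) The probability of measuring |11> is 1/2.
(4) The observable IX averages to 1.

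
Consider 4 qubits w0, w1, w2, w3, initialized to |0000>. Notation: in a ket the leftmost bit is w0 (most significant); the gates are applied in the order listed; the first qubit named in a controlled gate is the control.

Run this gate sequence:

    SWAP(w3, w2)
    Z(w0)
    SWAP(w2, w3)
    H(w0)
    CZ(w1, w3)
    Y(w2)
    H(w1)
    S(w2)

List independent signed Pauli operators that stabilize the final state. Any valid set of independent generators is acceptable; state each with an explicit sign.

The stabilizer group can be generated by +XIII, +IXII, -IIZI, +IIIZ, among other valid generating sets.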